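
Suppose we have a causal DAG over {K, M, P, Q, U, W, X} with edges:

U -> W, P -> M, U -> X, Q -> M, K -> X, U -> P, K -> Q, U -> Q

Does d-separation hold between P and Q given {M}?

There are 3 undirected paths between P and Q; checking each against the conditioning set {M}:
Path 1: P ← U → Q
  U is a fork and U is not conditioned on — no node blocks this path, so it is active.
Path 2: P ← U → X ← K → Q
  X is a collider here and neither X nor any of its descendants is conditioned on, so the collider stays closed — the path is blocked at X.
Path 3: P → M ← Q
  M is a collider and M is conditioned on, which opens it — no node blocks this path, so it is active.
Since the path P ← U → Q is active, P and Q are not d-separated given {M}.

No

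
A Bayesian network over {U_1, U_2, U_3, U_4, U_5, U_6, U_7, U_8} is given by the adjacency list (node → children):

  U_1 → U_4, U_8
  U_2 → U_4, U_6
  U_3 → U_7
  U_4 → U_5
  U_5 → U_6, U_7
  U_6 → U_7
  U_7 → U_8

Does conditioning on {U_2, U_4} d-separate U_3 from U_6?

Enumerating the 5 paths from U_3 to U_6 and testing each for blocking by {U_2, U_4}:
Path 1: U_3 → U_7 ← U_5 ← U_4 ← U_2 → U_6
  U_7 is a collider here and neither U_7 nor any of its descendants is conditioned on, so the collider stays closed — the path is blocked at U_7.
Path 2: U_3 → U_7 ← U_5 → U_6
  U_7 is a collider here and neither U_7 nor any of its descendants is conditioned on, so the collider stays closed — the path is blocked at U_7.
Path 3: U_3 → U_7 → U_8 ← U_1 → U_4 → U_5 → U_6
  U_8 is a collider here and neither U_8 nor any of its descendants is conditioned on, so the collider stays closed — the path is blocked at U_8.
Path 4: U_3 → U_7 → U_8 ← U_1 → U_4 ← U_2 → U_6
  U_8 is a collider here and neither U_8 nor any of its descendants is conditioned on, so the collider stays closed — the path is blocked at U_8.
Path 5: U_3 → U_7 ← U_6
  U_7 is a collider here and neither U_7 nor any of its descendants is conditioned on, so the collider stays closed — the path is blocked at U_7.
Since every path is blocked, d-separation holds.

Yes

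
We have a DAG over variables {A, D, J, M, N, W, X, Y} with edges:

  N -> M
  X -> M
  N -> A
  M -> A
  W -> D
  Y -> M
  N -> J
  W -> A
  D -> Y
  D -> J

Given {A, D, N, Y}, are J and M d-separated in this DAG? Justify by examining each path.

Yes

Enumerating the 6 paths from J to M and testing each for blocking by {A, D, N, Y}:
Path 1: J ← D ← W → A ← M
  D is a chain here and D is conditioned on, so the path is blocked at D.
Path 2: J ← D ← W → A ← N → M
  D is a chain here and D is conditioned on, so the path is blocked at D.
Path 3: J ← D → Y → M
  D is a fork here and D is conditioned on, so the path is blocked at D.
Path 4: J ← N → A ← W → D → Y → M
  N is a fork here and N is conditioned on, so the path is blocked at N.
Path 5: J ← N → A ← M
  N is a fork here and N is conditioned on, so the path is blocked at N.
Path 6: J ← N → M
  N is a fork here and N is conditioned on, so the path is blocked at N.
Since every path is blocked, d-separation holds.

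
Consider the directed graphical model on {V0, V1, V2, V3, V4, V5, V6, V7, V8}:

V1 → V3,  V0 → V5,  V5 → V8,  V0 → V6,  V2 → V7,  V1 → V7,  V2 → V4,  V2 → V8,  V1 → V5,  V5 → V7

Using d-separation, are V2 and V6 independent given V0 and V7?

Yes

3 paths connect V2 and V6; each must be blocked for d-separation to hold:
Path 1: V2 → V7 ← V5 ← V0 → V6
  V0 is a fork here and V0 is conditioned on, so the path is blocked at V0.
Path 2: V2 → V7 ← V1 → V5 ← V0 → V6
  V0 is a fork here and V0 is conditioned on, so the path is blocked at V0.
Path 3: V2 → V8 ← V5 ← V0 → V6
  V8 is a collider here and neither V8 nor any of its descendants is conditioned on, so the collider stays closed — the path is blocked at V8.
Since every path is blocked, d-separation holds.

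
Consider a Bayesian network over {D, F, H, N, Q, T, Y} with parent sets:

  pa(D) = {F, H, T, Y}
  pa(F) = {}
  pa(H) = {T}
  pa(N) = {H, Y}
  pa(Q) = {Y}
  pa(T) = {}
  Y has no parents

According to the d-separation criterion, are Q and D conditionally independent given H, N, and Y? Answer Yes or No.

Yes — Q and D are d-separated given {H, N, Y}.

There are 3 undirected paths between Q and D; checking each against the conditioning set {H, N, Y}:
  1. Q ← Y → D — Y:fork[blocks] ⇒ blocked
  2. Q ← Y → N ← H ← T → D — Y:fork[blocks]; N:collider[open]; H:chain[blocks]; T:fork[open] ⇒ blocked
  3. Q ← Y → N ← H → D — Y:fork[blocks]; N:collider[open]; H:fork[blocks] ⇒ blocked
Every path is blocked, so Q and D are d-separated given {H, N, Y}.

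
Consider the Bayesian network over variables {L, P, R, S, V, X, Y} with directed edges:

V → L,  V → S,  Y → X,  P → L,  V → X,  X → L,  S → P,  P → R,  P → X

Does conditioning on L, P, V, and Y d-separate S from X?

Yes

There are 6 undirected paths between S and X; checking each against the conditioning set {L, P, V, Y}:
  1. S → P → X — P:chain[blocks] ⇒ blocked
  2. S → P → L ← X — P:chain[blocks]; L:collider[open] ⇒ blocked
  3. S → P → L ← V → X — P:chain[blocks]; L:collider[open]; V:fork[blocks] ⇒ blocked
  4. S ← V → X — V:fork[blocks] ⇒ blocked
  5. S ← V → L ← P → X — V:fork[blocks]; L:collider[open]; P:fork[blocks] ⇒ blocked
  6. S ← V → L ← X — V:fork[blocks]; L:collider[open] ⇒ blocked
Every path is blocked, so S and X are d-separated given {L, P, V, Y}.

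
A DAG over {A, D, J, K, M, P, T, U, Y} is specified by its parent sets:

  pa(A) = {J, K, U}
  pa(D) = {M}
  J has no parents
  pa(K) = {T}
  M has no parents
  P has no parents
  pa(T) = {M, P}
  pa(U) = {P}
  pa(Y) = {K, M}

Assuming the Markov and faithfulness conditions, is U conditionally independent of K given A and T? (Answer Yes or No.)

There are 3 undirected paths between U and K; checking each against the conditioning set {A, T}:
Path 1: U ← P → T → K
  T is a chain here and T is conditioned on, so the path is blocked at T.
Path 2: U ← P → T ← M → Y ← K
  Y is a collider here and neither Y nor any of its descendants is conditioned on, so the collider stays closed — the path is blocked at Y.
Path 3: U → A ← K
  A is a collider and A is conditioned on, which opens it — no node blocks this path, so it is active.
At least one path is unblocked, so d-separation fails.

No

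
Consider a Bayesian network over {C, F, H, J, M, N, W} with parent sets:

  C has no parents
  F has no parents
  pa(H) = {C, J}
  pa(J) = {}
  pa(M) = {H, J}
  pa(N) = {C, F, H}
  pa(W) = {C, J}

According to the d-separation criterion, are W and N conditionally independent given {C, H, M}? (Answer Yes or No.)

Yes

Enumerating the 6 paths from W to N and testing each for blocking by {C, H, M}:
  1. W ← C → H → N — C:fork[blocks]; H:chain[blocks] ⇒ blocked
  2. W ← C → N — C:fork[blocks] ⇒ blocked
  3. W ← J → M ← H ← C → N — J:fork[open]; M:collider[open]; H:chain[blocks]; C:fork[blocks] ⇒ blocked
  4. W ← J → M ← H → N — J:fork[open]; M:collider[open]; H:fork[blocks] ⇒ blocked
  5. W ← J → H ← C → N — J:fork[open]; H:collider[open]; C:fork[blocks] ⇒ blocked
  6. W ← J → H → N — J:fork[open]; H:chain[blocks] ⇒ blocked
Since every path is blocked, d-separation holds.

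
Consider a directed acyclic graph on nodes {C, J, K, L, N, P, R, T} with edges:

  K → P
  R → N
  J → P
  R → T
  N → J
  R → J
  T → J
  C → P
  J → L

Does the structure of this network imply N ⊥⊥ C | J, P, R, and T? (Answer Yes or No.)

We examine all 3 paths between N and C:
Path 1: N ← R → T → J → P ← C
  R is a fork here and R is conditioned on, so the path is blocked at R.
Path 2: N ← R → J → P ← C
  R is a fork here and R is conditioned on, so the path is blocked at R.
Path 3: N → J → P ← C
  J is a chain here and J is conditioned on, so the path is blocked at J.
Every path is blocked, so N and C are d-separated given {J, P, R, T}.

Yes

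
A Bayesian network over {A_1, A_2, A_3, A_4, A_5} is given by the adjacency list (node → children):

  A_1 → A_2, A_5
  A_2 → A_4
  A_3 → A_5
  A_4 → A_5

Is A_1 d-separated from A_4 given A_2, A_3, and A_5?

There are 2 undirected paths between A_1 and A_4; checking each against the conditioning set {A_2, A_3, A_5}:
Path 1: A_1 → A_5 ← A_4
  A_5 is a collider and A_5 is conditioned on, which opens it — no node blocks this path, so it is active.
Path 2: A_1 → A_2 → A_4
  A_2 is a chain here and A_2 is conditioned on, so the path is blocked at A_2.
Since the path A_1 → A_5 ← A_4 is active, A_1 and A_4 are not d-separated given {A_2, A_3, A_5}.

No — A_1 and A_4 are not d-separated given {A_2, A_3, A_5}.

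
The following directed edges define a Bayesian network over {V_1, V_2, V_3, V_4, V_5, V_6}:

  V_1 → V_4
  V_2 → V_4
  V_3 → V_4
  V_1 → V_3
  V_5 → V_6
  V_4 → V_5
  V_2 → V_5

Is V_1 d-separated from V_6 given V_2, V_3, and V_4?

Yes

We examine all 4 paths between V_1 and V_6:
Path 1: V_1 → V_4 ← V_2 → V_5 → V_6
  V_2 is a fork here and V_2 is conditioned on, so the path is blocked at V_2.
Path 2: V_1 → V_4 → V_5 → V_6
  V_4 is a chain here and V_4 is conditioned on, so the path is blocked at V_4.
Path 3: V_1 → V_3 → V_4 ← V_2 → V_5 → V_6
  V_3 is a chain here and V_3 is conditioned on, so the path is blocked at V_3.
Path 4: V_1 → V_3 → V_4 → V_5 → V_6
  V_3 is a chain here and V_3 is conditioned on, so the path is blocked at V_3.
Since every path is blocked, d-separation holds.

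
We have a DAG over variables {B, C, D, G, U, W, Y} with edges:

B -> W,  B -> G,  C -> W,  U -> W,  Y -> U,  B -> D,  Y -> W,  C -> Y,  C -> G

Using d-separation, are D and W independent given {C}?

No

4 paths connect D and W; each must be blocked for d-separation to hold:
Path 1: D ← B → W
  B is a fork and B is not conditioned on — no node blocks this path, so it is active.
Path 2: D ← B → G ← C → W
  G is a collider here and neither G nor any of its descendants is conditioned on, so the collider stays closed — the path is blocked at G.
Path 3: D ← B → G ← C → Y → U → W
  G is a collider here and neither G nor any of its descendants is conditioned on, so the collider stays closed — the path is blocked at G.
Path 4: D ← B → G ← C → Y → W
  G is a collider here and neither G nor any of its descendants is conditioned on, so the collider stays closed — the path is blocked at G.
Since the path D ← B → W is active, D and W are not d-separated given {C}.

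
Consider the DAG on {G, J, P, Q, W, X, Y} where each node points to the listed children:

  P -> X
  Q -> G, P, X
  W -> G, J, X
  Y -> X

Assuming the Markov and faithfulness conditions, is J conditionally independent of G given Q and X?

No — J and G are not d-separated given {Q, X}.

3 paths connect J and G; each must be blocked for d-separation to hold:
Path 1: J ← W → X ← P ← Q → G
  Q is a fork here and Q is conditioned on, so the path is blocked at Q.
Path 2: J ← W → X ← Q → G
  Q is a fork here and Q is conditioned on, so the path is blocked at Q.
Path 3: J ← W → G
  W is a fork and W is not conditioned on — no node blocks this path, so it is active.
At least one path is unblocked, so d-separation fails.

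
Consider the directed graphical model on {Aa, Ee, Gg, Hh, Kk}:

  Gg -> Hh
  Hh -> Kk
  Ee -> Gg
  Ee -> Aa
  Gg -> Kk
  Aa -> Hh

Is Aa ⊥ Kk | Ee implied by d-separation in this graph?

We examine all 4 paths between Aa and Kk:
Path 1: Aa ← Ee → Gg → Kk
  Ee is a fork here and Ee is conditioned on, so the path is blocked at Ee.
Path 2: Aa ← Ee → Gg → Hh → Kk
  Ee is a fork here and Ee is conditioned on, so the path is blocked at Ee.
Path 3: Aa → Hh ← Gg → Kk
  Hh is a collider here and neither Hh nor any of its descendants is conditioned on, so the collider stays closed — the path is blocked at Hh.
Path 4: Aa → Hh → Kk
  Hh is a chain and Hh is not conditioned on — no node blocks this path, so it is active.
At least one path is unblocked, so d-separation fails.

No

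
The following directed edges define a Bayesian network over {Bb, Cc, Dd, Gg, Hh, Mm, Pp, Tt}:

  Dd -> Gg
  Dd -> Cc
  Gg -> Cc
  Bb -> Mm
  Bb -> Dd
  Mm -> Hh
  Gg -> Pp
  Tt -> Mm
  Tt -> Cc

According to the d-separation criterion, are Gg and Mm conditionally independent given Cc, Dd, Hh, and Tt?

Yes

4 paths connect Gg and Mm; each must be blocked for d-separation to hold:
  1. Gg ← Dd ← Bb → Mm — Dd:chain[blocks]; Bb:fork[open] ⇒ blocked
  2. Gg ← Dd → Cc ← Tt → Mm — Dd:fork[blocks]; Cc:collider[open]; Tt:fork[blocks] ⇒ blocked
  3. Gg → Cc ← Dd ← Bb → Mm — Cc:collider[open]; Dd:chain[blocks]; Bb:fork[open] ⇒ blocked
  4. Gg → Cc ← Tt → Mm — Cc:collider[open]; Tt:fork[blocks] ⇒ blocked
Since every path is blocked, d-separation holds.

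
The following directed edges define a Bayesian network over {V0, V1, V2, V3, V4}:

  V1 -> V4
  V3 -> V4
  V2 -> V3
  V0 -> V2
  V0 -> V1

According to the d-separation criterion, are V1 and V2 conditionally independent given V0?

Yes — V1 and V2 are d-separated given {V0}.

There are 2 undirected paths between V1 and V2; checking each against the conditioning set {V0}:
Path 1: V1 → V4 ← V3 ← V2
  V4 is a collider here and neither V4 nor any of its descendants is conditioned on, so the collider stays closed — the path is blocked at V4.
Path 2: V1 ← V0 → V2
  V0 is a fork here and V0 is conditioned on, so the path is blocked at V0.
Since every path is blocked, d-separation holds.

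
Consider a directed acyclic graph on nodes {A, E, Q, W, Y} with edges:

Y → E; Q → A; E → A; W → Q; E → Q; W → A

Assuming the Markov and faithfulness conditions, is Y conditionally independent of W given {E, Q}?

Yes — Y and W are d-separated given {E, Q}.

4 paths connect Y and W; each must be blocked for d-separation to hold:
Path 1: Y → E → Q → A ← W
  E is a chain here and E is conditioned on, so the path is blocked at E.
Path 2: Y → E → Q ← W
  E is a chain here and E is conditioned on, so the path is blocked at E.
Path 3: Y → E → A ← Q ← W
  E is a chain here and E is conditioned on, so the path is blocked at E.
Path 4: Y → E → A ← W
  E is a chain here and E is conditioned on, so the path is blocked at E.
All paths are blocked; Y ⊥ W | {E, Q} holds.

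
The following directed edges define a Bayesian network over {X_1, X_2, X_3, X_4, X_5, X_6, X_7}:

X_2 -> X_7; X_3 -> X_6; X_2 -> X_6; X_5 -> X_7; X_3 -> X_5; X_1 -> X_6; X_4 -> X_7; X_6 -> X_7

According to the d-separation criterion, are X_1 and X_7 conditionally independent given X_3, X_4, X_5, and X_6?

Enumerating the 3 paths from X_1 to X_7 and testing each for blocking by {X_3, X_4, X_5, X_6}:
Path 1: X_1 → X_6 ← X_3 → X_5 → X_7
  X_3 is a fork here and X_3 is conditioned on, so the path is blocked at X_3.
Path 2: X_1 → X_6 ← X_2 → X_7
  X_6 is a collider and X_6 is conditioned on, which opens it; X_2 is a fork and X_2 is not conditioned on — no node blocks this path, so it is active.
Path 3: X_1 → X_6 → X_7
  X_6 is a chain here and X_6 is conditioned on, so the path is blocked at X_6.
Since the path X_1 → X_6 ← X_2 → X_7 is active, X_1 and X_7 are not d-separated given {X_3, X_4, X_5, X_6}.

No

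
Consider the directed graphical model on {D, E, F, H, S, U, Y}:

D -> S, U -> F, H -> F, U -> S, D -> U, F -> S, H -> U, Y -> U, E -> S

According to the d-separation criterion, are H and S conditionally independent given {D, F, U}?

We examine all 6 paths between H and S:
Path 1: H → U → S
  U is a chain here and U is conditioned on, so the path is blocked at U.
Path 2: H → U ← D → S
  D is a fork here and D is conditioned on, so the path is blocked at D.
Path 3: H → U → F → S
  U is a chain here and U is conditioned on, so the path is blocked at U.
Path 4: H → F → S
  F is a chain here and F is conditioned on, so the path is blocked at F.
Path 5: H → F ← U → S
  U is a fork here and U is conditioned on, so the path is blocked at U.
Path 6: H → F ← U ← D → S
  U is a chain here and U is conditioned on, so the path is blocked at U.
All paths are blocked; H ⊥ S | {D, F, U} holds.

Yes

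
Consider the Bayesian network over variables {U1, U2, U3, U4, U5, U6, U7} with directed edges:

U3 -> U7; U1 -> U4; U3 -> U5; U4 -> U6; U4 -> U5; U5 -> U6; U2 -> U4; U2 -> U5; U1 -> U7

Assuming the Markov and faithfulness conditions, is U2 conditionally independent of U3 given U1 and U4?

Yes — U2 and U3 are d-separated given {U1, U4}.

Enumerating the 6 paths from U2 to U3 and testing each for blocking by {U1, U4}:
  1. U2 → U5 ← U3 — U5:collider[blocks] ⇒ blocked
  2. U2 → U5 → U6 ← U4 ← U1 → U7 ← U3 — U5:chain[open]; U6:collider[blocks]; U4:chain[blocks]; U1:fork[blocks]; U7:collider[blocks] ⇒ blocked
  3. U2 → U5 ← U4 ← U1 → U7 ← U3 — U5:collider[blocks]; U4:chain[blocks]; U1:fork[blocks]; U7:collider[blocks] ⇒ blocked
  4. U2 → U4 → U5 ← U3 — U4:chain[blocks]; U5:collider[blocks] ⇒ blocked
  5. U2 → U4 → U6 ← U5 ← U3 — U4:chain[blocks]; U6:collider[blocks]; U5:chain[open] ⇒ blocked
  6. U2 → U4 ← U1 → U7 ← U3 — U4:collider[open]; U1:fork[blocks]; U7:collider[blocks] ⇒ blocked
All paths are blocked; U2 ⊥ U3 | {U1, U4} holds.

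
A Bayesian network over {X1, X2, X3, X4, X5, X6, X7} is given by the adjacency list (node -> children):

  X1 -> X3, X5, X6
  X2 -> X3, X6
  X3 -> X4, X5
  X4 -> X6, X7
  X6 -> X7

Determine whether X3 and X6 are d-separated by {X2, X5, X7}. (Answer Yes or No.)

No

There are 5 undirected paths between X3 and X6; checking each against the conditioning set {X2, X5, X7}:
  1. X3 → X5 ← X1 → X6 — X5:collider[open]; X1:fork[open] ⇒ active
  2. X3 ← X2 → X6 — X2:fork[blocks] ⇒ blocked
  3. X3 ← X1 → X6 — X1:fork[open] ⇒ active
  4. X3 → X4 → X7 ← X6 — X4:chain[open]; X7:collider[open] ⇒ active
  5. X3 → X4 → X6 — X4:chain[open] ⇒ active
Since the path X3 → X5 ← X1 → X6 is active, X3 and X6 are not d-separated given {X2, X5, X7}.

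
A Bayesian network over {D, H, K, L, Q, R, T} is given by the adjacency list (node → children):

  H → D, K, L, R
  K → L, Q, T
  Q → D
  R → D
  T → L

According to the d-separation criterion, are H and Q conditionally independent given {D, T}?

No

We examine all 5 paths between H and Q:
Path 1: H → R → D ← Q
  R is a chain and R is not conditioned on; D is a collider and D is conditioned on, which opens it — no node blocks this path, so it is active.
Path 2: H → K → Q
  K is a chain and K is not conditioned on — no node blocks this path, so it is active.
Path 3: H → D ← Q
  D is a collider and D is conditioned on, which opens it — no node blocks this path, so it is active.
Path 4: H → L ← T ← K → Q
  L is a collider here and neither L nor any of its descendants is conditioned on, so the collider stays closed — the path is blocked at L.
Path 5: H → L ← K → Q
  L is a collider here and neither L nor any of its descendants is conditioned on, so the collider stays closed — the path is blocked at L.
Because an active path exists, H and Q are not d-separated.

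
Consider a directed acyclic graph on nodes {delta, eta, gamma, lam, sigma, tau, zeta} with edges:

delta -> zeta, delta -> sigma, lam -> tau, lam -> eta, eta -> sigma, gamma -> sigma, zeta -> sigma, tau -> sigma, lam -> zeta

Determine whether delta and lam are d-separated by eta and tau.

Yes

There are 6 undirected paths between delta and lam; checking each against the conditioning set {eta, tau}:
  1. delta → sigma ← eta ← lam — sigma:collider[blocks]; eta:chain[blocks] ⇒ blocked
  2. delta → sigma ← tau ← lam — sigma:collider[blocks]; tau:chain[blocks] ⇒ blocked
  3. delta → sigma ← zeta ← lam — sigma:collider[blocks]; zeta:chain[open] ⇒ blocked
  4. delta → zeta → sigma ← eta ← lam — zeta:chain[open]; sigma:collider[blocks]; eta:chain[blocks] ⇒ blocked
  5. delta → zeta → sigma ← tau ← lam — zeta:chain[open]; sigma:collider[blocks]; tau:chain[blocks] ⇒ blocked
  6. delta → zeta ← lam — zeta:collider[blocks] ⇒ blocked
Every path is blocked, so delta and lam are d-separated given {eta, tau}.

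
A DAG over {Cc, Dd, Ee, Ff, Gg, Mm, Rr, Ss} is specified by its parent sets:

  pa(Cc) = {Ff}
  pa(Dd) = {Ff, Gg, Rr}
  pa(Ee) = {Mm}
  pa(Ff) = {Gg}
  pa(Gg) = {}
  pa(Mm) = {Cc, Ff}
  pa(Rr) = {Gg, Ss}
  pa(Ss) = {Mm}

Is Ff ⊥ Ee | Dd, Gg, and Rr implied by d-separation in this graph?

No — Ff and Ee are not d-separated given {Dd, Gg, Rr}.

Enumerating the 6 paths from Ff to Ee and testing each for blocking by {Dd, Gg, Rr}:
Path 1: Ff → Cc → Mm → Ee
  Cc is a chain and Cc is not conditioned on; Mm is a chain and Mm is not conditioned on — no node blocks this path, so it is active.
Path 2: Ff → Dd ← Rr ← Ss ← Mm → Ee
  Rr is a chain here and Rr is conditioned on, so the path is blocked at Rr.
Path 3: Ff → Dd ← Gg → Rr ← Ss ← Mm → Ee
  Gg is a fork here and Gg is conditioned on, so the path is blocked at Gg.
Path 4: Ff ← Gg → Rr ← Ss ← Mm → Ee
  Gg is a fork here and Gg is conditioned on, so the path is blocked at Gg.
Path 5: Ff ← Gg → Dd ← Rr ← Ss ← Mm → Ee
  Gg is a fork here and Gg is conditioned on, so the path is blocked at Gg.
Path 6: Ff → Mm → Ee
  Mm is a chain and Mm is not conditioned on — no node blocks this path, so it is active.
Since the path Ff → Cc → Mm → Ee is active, Ff and Ee are not d-separated given {Dd, Gg, Rr}.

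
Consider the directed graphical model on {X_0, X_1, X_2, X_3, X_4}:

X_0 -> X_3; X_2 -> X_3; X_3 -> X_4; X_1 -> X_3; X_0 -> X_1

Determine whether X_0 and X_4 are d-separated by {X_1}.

No

We examine all 2 paths between X_0 and X_4:
  1. X_0 → X_3 → X_4 — X_3:chain[open] ⇒ active
  2. X_0 → X_1 → X_3 → X_4 — X_1:chain[blocks]; X_3:chain[open] ⇒ blocked
At least one path is unblocked, so d-separation fails.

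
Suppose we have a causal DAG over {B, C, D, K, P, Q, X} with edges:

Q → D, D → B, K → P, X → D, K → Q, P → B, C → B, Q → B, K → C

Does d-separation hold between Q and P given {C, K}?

Yes

6 paths connect Q and P; each must be blocked for d-separation to hold:
Path 1: Q ← K → C → B ← P
  K is a fork here and K is conditioned on, so the path is blocked at K.
Path 2: Q ← K → P
  K is a fork here and K is conditioned on, so the path is blocked at K.
Path 3: Q → D → B ← C ← K → P
  B is a collider here and neither B nor any of its descendants is conditioned on, so the collider stays closed — the path is blocked at B.
Path 4: Q → D → B ← P
  B is a collider here and neither B nor any of its descendants is conditioned on, so the collider stays closed — the path is blocked at B.
Path 5: Q → B ← C ← K → P
  B is a collider here and neither B nor any of its descendants is conditioned on, so the collider stays closed — the path is blocked at B.
Path 6: Q → B ← P
  B is a collider here and neither B nor any of its descendants is conditioned on, so the collider stays closed — the path is blocked at B.
Every path is blocked, so Q and P are d-separated given {C, K}.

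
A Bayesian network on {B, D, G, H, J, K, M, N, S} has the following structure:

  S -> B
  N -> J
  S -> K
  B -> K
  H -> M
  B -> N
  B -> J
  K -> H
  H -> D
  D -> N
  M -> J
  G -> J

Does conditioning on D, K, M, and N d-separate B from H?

There are 6 undirected paths between B and H; checking each against the conditioning set {D, K, M, N}:
Path 1: B → N → J ← M ← H
  N is a chain here and N is conditioned on, so the path is blocked at N.
Path 2: B → N ← D ← H
  D is a chain here and D is conditioned on, so the path is blocked at D.
Path 3: B ← S → K → H
  K is a chain here and K is conditioned on, so the path is blocked at K.
Path 4: B → J ← M ← H
  J is a collider here and neither J nor any of its descendants is conditioned on, so the collider stays closed — the path is blocked at J.
Path 5: B → J ← N ← D ← H
  J is a collider here and neither J nor any of its descendants is conditioned on, so the collider stays closed — the path is blocked at J.
Path 6: B → K → H
  K is a chain here and K is conditioned on, so the path is blocked at K.
All paths are blocked; B ⊥ H | {D, K, M, N} holds.

Yes — B and H are d-separated given {D, K, M, N}.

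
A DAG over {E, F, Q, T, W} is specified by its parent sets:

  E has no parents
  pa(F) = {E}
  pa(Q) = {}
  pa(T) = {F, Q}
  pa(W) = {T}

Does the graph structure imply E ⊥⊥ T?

No

The only undirected path from E to T is:
Path 1: E → F → T
  F is a chain and F is not conditioned on — no node blocks this path, so it is active.
At least one path is unblocked, so d-separation fails.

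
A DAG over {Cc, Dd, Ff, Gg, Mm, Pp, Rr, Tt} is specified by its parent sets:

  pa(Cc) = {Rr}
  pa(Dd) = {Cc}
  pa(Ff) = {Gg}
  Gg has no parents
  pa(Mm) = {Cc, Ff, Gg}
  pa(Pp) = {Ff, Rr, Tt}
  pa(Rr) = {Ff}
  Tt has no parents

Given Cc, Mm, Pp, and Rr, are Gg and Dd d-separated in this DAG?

Yes

We examine all 6 paths between Gg and Dd:
Path 1: Gg → Ff → Mm ← Cc → Dd
  Cc is a fork here and Cc is conditioned on, so the path is blocked at Cc.
Path 2: Gg → Ff → Pp ← Rr → Cc → Dd
  Rr is a fork here and Rr is conditioned on, so the path is blocked at Rr.
Path 3: Gg → Ff → Rr → Cc → Dd
  Rr is a chain here and Rr is conditioned on, so the path is blocked at Rr.
Path 4: Gg → Mm ← Ff → Pp ← Rr → Cc → Dd
  Rr is a fork here and Rr is conditioned on, so the path is blocked at Rr.
Path 5: Gg → Mm ← Ff → Rr → Cc → Dd
  Rr is a chain here and Rr is conditioned on, so the path is blocked at Rr.
Path 6: Gg → Mm ← Cc → Dd
  Cc is a fork here and Cc is conditioned on, so the path is blocked at Cc.
All paths are blocked; Gg ⊥ Dd | {Cc, Mm, Pp, Rr} holds.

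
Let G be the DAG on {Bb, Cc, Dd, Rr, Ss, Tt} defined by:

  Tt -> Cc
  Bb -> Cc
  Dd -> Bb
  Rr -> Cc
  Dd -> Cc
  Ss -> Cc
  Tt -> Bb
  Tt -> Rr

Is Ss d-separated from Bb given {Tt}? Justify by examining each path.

We examine all 4 paths between Ss and Bb:
Path 1: Ss → Cc ← Tt → Bb
  Cc is a collider here and neither Cc nor any of its descendants is conditioned on, so the collider stays closed — the path is blocked at Cc.
Path 2: Ss → Cc ← Rr ← Tt → Bb
  Cc is a collider here and neither Cc nor any of its descendants is conditioned on, so the collider stays closed — the path is blocked at Cc.
Path 3: Ss → Cc ← Bb
  Cc is a collider here and neither Cc nor any of its descendants is conditioned on, so the collider stays closed — the path is blocked at Cc.
Path 4: Ss → Cc ← Dd → Bb
  Cc is a collider here and neither Cc nor any of its descendants is conditioned on, so the collider stays closed — the path is blocked at Cc.
Every path is blocked, so Ss and Bb are d-separated given {Tt}.

Yes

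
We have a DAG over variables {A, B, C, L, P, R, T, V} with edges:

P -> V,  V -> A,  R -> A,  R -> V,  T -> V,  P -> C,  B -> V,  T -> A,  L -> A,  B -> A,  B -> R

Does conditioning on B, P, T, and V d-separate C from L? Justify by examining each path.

Yes — C and L are d-separated given {B, P, T, V}.

Enumerating the 6 paths from C to L and testing each for blocking by {B, P, T, V}:
  1. C ← P → V → A ← L — P:fork[blocks]; V:chain[blocks]; A:collider[blocks] ⇒ blocked
  2. C ← P → V ← T → A ← L — P:fork[blocks]; V:collider[open]; T:fork[blocks]; A:collider[blocks] ⇒ blocked
  3. C ← P → V ← B → A ← L — P:fork[blocks]; V:collider[open]; B:fork[blocks]; A:collider[blocks] ⇒ blocked
  4. C ← P → V ← B → R → A ← L — P:fork[blocks]; V:collider[open]; B:fork[blocks]; R:chain[open]; A:collider[blocks] ⇒ blocked
  5. C ← P → V ← R → A ← L — P:fork[blocks]; V:collider[open]; R:fork[open]; A:collider[blocks] ⇒ blocked
  6. C ← P → V ← R ← B → A ← L — P:fork[blocks]; V:collider[open]; R:chain[open]; B:fork[blocks]; A:collider[blocks] ⇒ blocked
Every path is blocked, so C and L are d-separated given {B, P, T, V}.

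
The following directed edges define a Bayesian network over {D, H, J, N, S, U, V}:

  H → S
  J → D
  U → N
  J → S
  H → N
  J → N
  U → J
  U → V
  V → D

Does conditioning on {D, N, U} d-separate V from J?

There are 4 undirected paths between V and J; checking each against the conditioning set {D, N, U}:
  1. V ← U → N ← H → S ← J — U:fork[blocks]; N:collider[open]; H:fork[open]; S:collider[blocks] ⇒ blocked
  2. V ← U → N ← J — U:fork[blocks]; N:collider[open] ⇒ blocked
  3. V ← U → J — U:fork[blocks] ⇒ blocked
  4. V → D ← J — D:collider[open] ⇒ active
At least one path is unblocked, so d-separation fails.

No — V and J are not d-separated given {D, N, U}.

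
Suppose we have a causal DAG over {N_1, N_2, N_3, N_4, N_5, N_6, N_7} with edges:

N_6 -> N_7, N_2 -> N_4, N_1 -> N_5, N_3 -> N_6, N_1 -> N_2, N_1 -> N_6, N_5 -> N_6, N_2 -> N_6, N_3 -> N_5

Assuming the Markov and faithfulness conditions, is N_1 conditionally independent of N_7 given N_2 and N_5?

No

We examine all 4 paths between N_1 and N_7:
Path 1: N_1 → N_6 → N_7
  N_6 is a chain and N_6 is not conditioned on — no node blocks this path, so it is active.
Path 2: N_1 → N_2 → N_6 → N_7
  N_2 is a chain here and N_2 is conditioned on, so the path is blocked at N_2.
Path 3: N_1 → N_5 → N_6 → N_7
  N_5 is a chain here and N_5 is conditioned on, so the path is blocked at N_5.
Path 4: N_1 → N_5 ← N_3 → N_6 → N_7
  N_5 is a collider and N_5 is conditioned on, which opens it; N_3 is a fork and N_3 is not conditioned on; N_6 is a chain and N_6 is not conditioned on — no node blocks this path, so it is active.
At least one path is unblocked, so d-separation fails.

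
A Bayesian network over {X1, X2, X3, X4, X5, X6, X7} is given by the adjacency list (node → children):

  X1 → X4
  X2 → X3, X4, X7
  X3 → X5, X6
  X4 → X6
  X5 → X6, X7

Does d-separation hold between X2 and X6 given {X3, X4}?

5 paths connect X2 and X6; each must be blocked for d-separation to hold:
Path 1: X2 → X4 → X6
  X4 is a chain here and X4 is conditioned on, so the path is blocked at X4.
Path 2: X2 → X3 → X6
  X3 is a chain here and X3 is conditioned on, so the path is blocked at X3.
Path 3: X2 → X3 → X5 → X6
  X3 is a chain here and X3 is conditioned on, so the path is blocked at X3.
Path 4: X2 → X7 ← X5 ← X3 → X6
  X7 is a collider here and neither X7 nor any of its descendants is conditioned on, so the collider stays closed — the path is blocked at X7.
Path 5: X2 → X7 ← X5 → X6
  X7 is a collider here and neither X7 nor any of its descendants is conditioned on, so the collider stays closed — the path is blocked at X7.
Every path is blocked, so X2 and X6 are d-separated given {X3, X4}.

Yes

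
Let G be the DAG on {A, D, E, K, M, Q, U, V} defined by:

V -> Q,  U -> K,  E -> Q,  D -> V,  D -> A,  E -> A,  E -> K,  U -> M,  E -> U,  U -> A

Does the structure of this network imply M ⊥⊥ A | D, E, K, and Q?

5 paths connect M and A; each must be blocked for d-separation to hold:
  1. M ← U → K ← E → Q ← V ← D → A — U:fork[open]; K:collider[open]; E:fork[blocks]; Q:collider[open]; V:chain[open]; D:fork[blocks] ⇒ blocked
  2. M ← U → K ← E → A — U:fork[open]; K:collider[open]; E:fork[blocks] ⇒ blocked
  3. M ← U ← E → Q ← V ← D → A — U:chain[open]; E:fork[blocks]; Q:collider[open]; V:chain[open]; D:fork[blocks] ⇒ blocked
  4. M ← U ← E → A — U:chain[open]; E:fork[blocks] ⇒ blocked
  5. M ← U → A — U:fork[open] ⇒ active
At least one path is unblocked, so d-separation fails.

No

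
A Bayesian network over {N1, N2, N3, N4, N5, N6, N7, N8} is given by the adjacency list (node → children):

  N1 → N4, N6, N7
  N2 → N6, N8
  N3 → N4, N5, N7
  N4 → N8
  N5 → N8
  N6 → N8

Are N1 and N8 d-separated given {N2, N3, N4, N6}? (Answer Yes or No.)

Yes

We examine all 6 paths between N1 and N8:
Path 1: N1 → N6 ← N2 → N8
  N2 is a fork here and N2 is conditioned on, so the path is blocked at N2.
Path 2: N1 → N6 → N8
  N6 is a chain here and N6 is conditioned on, so the path is blocked at N6.
Path 3: N1 → N7 ← N3 → N5 → N8
  N7 is a collider here and neither N7 nor any of its descendants is conditioned on, so the collider stays closed — the path is blocked at N7.
Path 4: N1 → N7 ← N3 → N4 → N8
  N7 is a collider here and neither N7 nor any of its descendants is conditioned on, so the collider stays closed — the path is blocked at N7.
Path 5: N1 → N4 ← N3 → N5 → N8
  N3 is a fork here and N3 is conditioned on, so the path is blocked at N3.
Path 6: N1 → N4 → N8
  N4 is a chain here and N4 is conditioned on, so the path is blocked at N4.
All paths are blocked; N1 ⊥ N8 | {N2, N3, N4, N6} holds.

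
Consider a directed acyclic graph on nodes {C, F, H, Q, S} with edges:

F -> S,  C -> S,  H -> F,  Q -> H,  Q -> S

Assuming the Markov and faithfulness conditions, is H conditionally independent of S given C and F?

There are 2 undirected paths between H and S; checking each against the conditioning set {C, F}:
Path 1: H ← Q → S
  Q is a fork and Q is not conditioned on — no node blocks this path, so it is active.
Path 2: H → F → S
  F is a chain here and F is conditioned on, so the path is blocked at F.
At least one path is unblocked, so d-separation fails.

No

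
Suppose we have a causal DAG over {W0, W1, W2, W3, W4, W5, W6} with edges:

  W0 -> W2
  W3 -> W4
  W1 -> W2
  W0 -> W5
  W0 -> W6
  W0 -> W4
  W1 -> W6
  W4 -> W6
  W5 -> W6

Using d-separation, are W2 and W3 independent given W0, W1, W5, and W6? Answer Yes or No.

We examine all 6 paths between W2 and W3:
  1. W2 ← W0 → W5 → W6 ← W4 ← W3 — W0:fork[blocks]; W5:chain[blocks]; W6:collider[open]; W4:chain[open] ⇒ blocked
  2. W2 ← W0 → W4 ← W3 — W0:fork[blocks]; W4:collider[open] ⇒ blocked
  3. W2 ← W0 → W6 ← W4 ← W3 — W0:fork[blocks]; W6:collider[open]; W4:chain[open] ⇒ blocked
  4. W2 ← W1 → W6 ← W5 ← W0 → W4 ← W3 — W1:fork[blocks]; W6:collider[open]; W5:chain[blocks]; W0:fork[blocks]; W4:collider[open] ⇒ blocked
  5. W2 ← W1 → W6 ← W4 ← W3 — W1:fork[blocks]; W6:collider[open]; W4:chain[open] ⇒ blocked
  6. W2 ← W1 → W6 ← W0 → W4 ← W3 — W1:fork[blocks]; W6:collider[open]; W0:fork[blocks]; W4:collider[open] ⇒ blocked
Since every path is blocked, d-separation holds.

Yes — W2 and W3 are d-separated given {W0, W1, W5, W6}.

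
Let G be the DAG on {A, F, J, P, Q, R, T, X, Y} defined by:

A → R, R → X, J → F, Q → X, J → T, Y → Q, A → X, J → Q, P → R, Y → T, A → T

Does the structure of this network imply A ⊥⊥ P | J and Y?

4 paths connect A and P; each must be blocked for d-separation to hold:
Path 1: A → X ← R ← P
  X is a collider here and neither X nor any of its descendants is conditioned on, so the collider stays closed — the path is blocked at X.
Path 2: A → T ← J → Q → X ← R ← P
  T is a collider here and neither T nor any of its descendants is conditioned on, so the collider stays closed — the path is blocked at T.
Path 3: A → T ← Y → Q → X ← R ← P
  T is a collider here and neither T nor any of its descendants is conditioned on, so the collider stays closed — the path is blocked at T.
Path 4: A → R ← P
  R is a collider here and neither R nor any of its descendants is conditioned on, so the collider stays closed — the path is blocked at R.
Since every path is blocked, d-separation holds.

Yes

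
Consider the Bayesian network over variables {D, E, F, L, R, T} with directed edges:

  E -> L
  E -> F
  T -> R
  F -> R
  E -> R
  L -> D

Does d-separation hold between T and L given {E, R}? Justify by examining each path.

Yes

There are 2 undirected paths between T and L; checking each against the conditioning set {E, R}:
  1. T → R ← F ← E → L — R:collider[open]; F:chain[open]; E:fork[blocks] ⇒ blocked
  2. T → R ← E → L — R:collider[open]; E:fork[blocks] ⇒ blocked
All paths are blocked; T ⊥ L | {E, R} holds.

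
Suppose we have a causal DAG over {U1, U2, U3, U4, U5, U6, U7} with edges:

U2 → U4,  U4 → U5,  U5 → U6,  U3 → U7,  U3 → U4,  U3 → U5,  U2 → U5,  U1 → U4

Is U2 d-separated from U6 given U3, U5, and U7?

Enumerating the 3 paths from U2 to U6 and testing each for blocking by {U3, U5, U7}:
Path 1: U2 → U4 ← U3 → U5 → U6
  U3 is a fork here and U3 is conditioned on, so the path is blocked at U3.
Path 2: U2 → U4 → U5 → U6
  U5 is a chain here and U5 is conditioned on, so the path is blocked at U5.
Path 3: U2 → U5 → U6
  U5 is a chain here and U5 is conditioned on, so the path is blocked at U5.
Every path is blocked, so U2 and U6 are d-separated given {U3, U5, U7}.

Yes — U2 and U6 are d-separated given {U3, U5, U7}.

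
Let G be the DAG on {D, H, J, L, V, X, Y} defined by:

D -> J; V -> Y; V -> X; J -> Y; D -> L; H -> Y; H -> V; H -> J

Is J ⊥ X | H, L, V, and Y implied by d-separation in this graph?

Enumerating the 4 paths from J to X and testing each for blocking by {H, L, V, Y}:
Path 1: J ← H → V → X
  H is a fork here and H is conditioned on, so the path is blocked at H.
Path 2: J ← H → Y ← V → X
  H is a fork here and H is conditioned on, so the path is blocked at H.
Path 3: J → Y ← H → V → X
  H is a fork here and H is conditioned on, so the path is blocked at H.
Path 4: J → Y ← V → X
  V is a fork here and V is conditioned on, so the path is blocked at V.
All paths are blocked; J ⊥ X | {H, L, V, Y} holds.

Yes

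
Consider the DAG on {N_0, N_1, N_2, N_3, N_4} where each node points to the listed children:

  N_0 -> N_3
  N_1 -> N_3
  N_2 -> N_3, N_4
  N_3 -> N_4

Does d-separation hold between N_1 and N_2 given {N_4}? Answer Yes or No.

No

2 paths connect N_1 and N_2; each must be blocked for d-separation to hold:
Path 1: N_1 → N_3 → N_4 ← N_2
  N_3 is a chain and N_3 is not conditioned on; N_4 is a collider and N_4 is conditioned on, which opens it — no node blocks this path, so it is active.
Path 2: N_1 → N_3 ← N_2
  N_3 is a collider and its descendant N_4 is conditioned on, which opens it — no node blocks this path, so it is active.
Since the path N_1 → N_3 → N_4 ← N_2 is active, N_1 and N_2 are not d-separated given {N_4}.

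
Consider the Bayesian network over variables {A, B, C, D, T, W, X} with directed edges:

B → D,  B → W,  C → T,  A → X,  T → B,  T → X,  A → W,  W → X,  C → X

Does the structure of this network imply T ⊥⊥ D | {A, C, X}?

No — T and D are not d-separated given {A, C, X}.

5 paths connect T and D; each must be blocked for d-separation to hold:
Path 1: T → B → D
  B is a chain and B is not conditioned on — no node blocks this path, so it is active.
Path 2: T ← C → X ← A → W ← B → D
  C is a fork here and C is conditioned on, so the path is blocked at C.
Path 3: T ← C → X ← W ← B → D
  C is a fork here and C is conditioned on, so the path is blocked at C.
Path 4: T → X ← A → W ← B → D
  A is a fork here and A is conditioned on, so the path is blocked at A.
Path 5: T → X ← W ← B → D
  X is a collider and X is conditioned on, which opens it; W is a chain and W is not conditioned on; B is a fork and B is not conditioned on — no node blocks this path, so it is active.
At least one path is unblocked, so d-separation fails.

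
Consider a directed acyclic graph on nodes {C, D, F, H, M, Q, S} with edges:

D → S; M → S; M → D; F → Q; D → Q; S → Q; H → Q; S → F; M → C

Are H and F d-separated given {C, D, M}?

We examine all 4 paths between H and F:
  1. H → Q ← S → F — Q:collider[blocks]; S:fork[open] ⇒ blocked
  2. H → Q ← F — Q:collider[blocks] ⇒ blocked
  3. H → Q ← D ← M → S → F — Q:collider[blocks]; D:chain[blocks]; M:fork[blocks]; S:chain[open] ⇒ blocked
  4. H → Q ← D → S → F — Q:collider[blocks]; D:fork[blocks]; S:chain[open] ⇒ blocked
All paths are blocked; H ⊥ F | {C, D, M} holds.

Yes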